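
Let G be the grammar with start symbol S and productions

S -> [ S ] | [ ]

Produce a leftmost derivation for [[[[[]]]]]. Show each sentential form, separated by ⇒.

S⇒[S]⇒[[S]]⇒[[[S]]]⇒[[[[S]]]]⇒[[[[[]]]]]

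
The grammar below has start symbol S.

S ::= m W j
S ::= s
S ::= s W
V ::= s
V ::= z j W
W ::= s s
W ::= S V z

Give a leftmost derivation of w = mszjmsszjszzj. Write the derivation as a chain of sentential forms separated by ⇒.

S ⇒ mWj ⇒ mSVzj ⇒ msVzj ⇒ mszjWzj ⇒ mszjSVzzj ⇒ mszjmWjVzzj ⇒ mszjmSVzjVzzj ⇒ mszjmsVzjVzzj ⇒ mszjmsszjVzzj ⇒ mszjmsszjszzj

S ⇒ mWj   [S ::= m W j]
mWj ⇒ mSVzj   [W ::= S V z]
mSVzj ⇒ msVzj   [S ::= s]
msVzj ⇒ mszjWzj   [V ::= z j W]
mszjWzj ⇒ mszjSVzzj   [W ::= S V z]
mszjSVzzj ⇒ mszjmWjVzzj   [S ::= m W j]
mszjmWjVzzj ⇒ mszjmSVzjVzzj   [W ::= S V z]
mszjmSVzjVzzj ⇒ mszjmsVzjVzzj   [S ::= s]
mszjmsVzjVzzj ⇒ mszjmsszjVzzj   [V ::= s]
mszjmsszjVzzj ⇒ mszjmsszjszzj   [V ::= s]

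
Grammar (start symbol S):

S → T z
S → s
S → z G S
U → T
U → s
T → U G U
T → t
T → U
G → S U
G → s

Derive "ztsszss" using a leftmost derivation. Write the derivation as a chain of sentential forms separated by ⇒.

S ⇒ zGS ⇒ zSUS ⇒ zTzUS ⇒ zUGUzUS ⇒ zTGUzUS ⇒ ztGUzUS ⇒ ztsUzUS ⇒ ztsszUS ⇒ ztsszsS ⇒ ztsszss

S ⇒ zGS   [S → z G S]
zGS ⇒ zSUS   [G → S U]
zSUS ⇒ zTzUS   [S → T z]
zTzUS ⇒ zUGUzUS   [T → U G U]
zUGUzUS ⇒ zTGUzUS   [U → T]
zTGUzUS ⇒ ztGUzUS   [T → t]
ztGUzUS ⇒ ztsUzUS   [G → s]
ztsUzUS ⇒ ztsszUS   [U → s]
ztsszUS ⇒ ztsszsS   [U → s]
ztsszsS ⇒ ztsszss   [S → s]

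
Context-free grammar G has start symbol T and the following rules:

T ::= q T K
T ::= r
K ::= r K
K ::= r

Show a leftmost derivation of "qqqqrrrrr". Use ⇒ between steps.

T ⇒ qTK ⇒ qqTKK ⇒ qqqTKKK ⇒ qqqqTKKKK ⇒ qqqqrKKKK ⇒ qqqqrrKKK ⇒ qqqqrrrKK ⇒ qqqqrrrrK ⇒ qqqqrrrrr

T ⇒ qTK   [T ::= q T K]
qTK ⇒ qqTKK   [T ::= q T K]
qqTKK ⇒ qqqTKKK   [T ::= q T K]
qqqTKKK ⇒ qqqqTKKKK   [T ::= q T K]
qqqqTKKKK ⇒ qqqqrKKKK   [T ::= r]
qqqqrKKKK ⇒ qqqqrrKKK   [K ::= r]
qqqqrrKKK ⇒ qqqqrrrKK   [K ::= r]
qqqqrrrKK ⇒ qqqqrrrrK   [K ::= r]
qqqqrrrrK ⇒ qqqqrrrrr   [K ::= r]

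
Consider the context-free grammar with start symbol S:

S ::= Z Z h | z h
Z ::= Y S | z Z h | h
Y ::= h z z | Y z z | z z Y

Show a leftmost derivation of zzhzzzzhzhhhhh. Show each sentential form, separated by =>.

S => ZZh   [S ::= Z Z h]
ZZh => YSZh   [Z ::= Y S]
YSZh => YzzSZh   [Y ::= Y z z]
YzzSZh => zzYzzSZh   [Y ::= z z Y]
zzYzzSZh => zzhzzzzSZh   [Y ::= h z z]
zzhzzzzSZh => zzhzzzzZZhZh   [S ::= Z Z h]
zzhzzzzZZhZh => zzhzzzzhZhZh   [Z ::= h]
zzhzzzzhZhZh => zzhzzzzhzZhhZh   [Z ::= z Z h]
zzhzzzzhzZhhZh => zzhzzzzhzhhhZh   [Z ::= h]
zzhzzzzhzhhhZh => zzhzzzzhzhhhhh   [Z ::= h]

S => ZZh => YSZh => YzzSZh => zzYzzSZh => zzhzzzzSZh => zzhzzzzZZhZh => zzhzzzzhZhZh => zzhzzzzhzZhhZh => zzhzzzzhzhhhZh => zzhzzzzhzhhhhh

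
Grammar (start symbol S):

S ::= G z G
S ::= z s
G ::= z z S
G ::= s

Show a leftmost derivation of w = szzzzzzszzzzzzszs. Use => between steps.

S => GzG => szG => szzzS => szzzGzG => szzzzzSzG => szzzzzzszG => szzzzzzszzzS => szzzzzzszzzGzG => szzzzzzszzzzzSzG => szzzzzzszzzzzzszG => szzzzzzszzzzzzszs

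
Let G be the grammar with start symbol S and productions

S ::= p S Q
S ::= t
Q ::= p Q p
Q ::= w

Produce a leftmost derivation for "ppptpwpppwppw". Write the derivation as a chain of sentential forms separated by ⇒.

S ⇒ pSQ ⇒ ppSQQ ⇒ pppSQQQ ⇒ ppptQQQ ⇒ ppptpQpQQ ⇒ ppptpwpQQ ⇒ ppptpwppQpQ ⇒ ppptpwpppQppQ ⇒ ppptpwpppwppQ ⇒ ppptpwpppwppw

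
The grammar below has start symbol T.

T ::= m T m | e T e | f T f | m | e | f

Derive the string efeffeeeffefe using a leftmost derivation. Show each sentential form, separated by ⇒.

T⇒eTe⇒efTfe⇒efeTefe⇒efefTfefe⇒efeffTffefe⇒efeffeTeffefe⇒efeffeeeffefe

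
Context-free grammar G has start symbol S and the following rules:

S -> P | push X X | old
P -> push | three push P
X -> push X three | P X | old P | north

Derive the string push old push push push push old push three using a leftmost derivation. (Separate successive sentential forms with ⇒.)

S ⇒ push X X   [S -> push X X]
push X X ⇒ push old P X   [X -> old P]
push old P X ⇒ push old push X   [P -> push]
push old push X ⇒ push old push push X three   [X -> push X three]
push old push push X three ⇒ push old push push P X three   [X -> P X]
push old push push P X three ⇒ push old push push push X three   [P -> push]
push old push push push X three ⇒ push old push push push P X three   [X -> P X]
push old push push push P X three ⇒ push old push push push push X three   [P -> push]
push old push push push push X three ⇒ push old push push push push old P three   [X -> old P]
push old push push push push old P three ⇒ push old push push push push old push three   [P -> push]

S ⇒ push X X ⇒ push old P X ⇒ push old push X ⇒ push old push push X three ⇒ push old push push P X three ⇒ push old push push push X three ⇒ push old push push push P X three ⇒ push old push push push push X three ⇒ push old push push push push old P three ⇒ push old push push push push old push three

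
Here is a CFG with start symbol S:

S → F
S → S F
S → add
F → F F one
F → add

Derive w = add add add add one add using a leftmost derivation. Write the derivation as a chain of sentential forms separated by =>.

S => S F => S F F => S F F F => add F F F => add add F F => add add F F one F => add add add F one F => add add add add one F => add add add add one add

S => S F   [S → S F]
S F => S F F   [S → S F]
S F F => S F F F   [S → S F]
S F F F => add F F F   [S → add]
add F F F => add add F F   [F → add]
add add F F => add add F F one F   [F → F F one]
add add F F one F => add add add F one F   [F → add]
add add add F one F => add add add add one F   [F → add]
add add add add one F => add add add add one add   [F → add]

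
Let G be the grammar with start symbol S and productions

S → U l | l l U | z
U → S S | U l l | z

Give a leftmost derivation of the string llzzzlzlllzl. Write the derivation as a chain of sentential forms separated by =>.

S=>Ul=>SSl=>UlSl=>UlllSl=>SSlllSl=>UlSlllSl=>SSlSlllSl=>llUSlSlllSl=>llSSSlSlllSl=>llzSSlSlllSl=>llzzSlSlllSl=>llzzzlSlllSl=>llzzzlzlllSl=>llzzzlzlllzl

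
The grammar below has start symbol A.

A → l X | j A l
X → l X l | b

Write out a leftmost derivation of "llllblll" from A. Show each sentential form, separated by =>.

A => lX   [A → l X]
lX => llXl   [X → l X l]
llXl => lllXll   [X → l X l]
lllXll => llllXlll   [X → l X l]
llllXlll => llllblll   [X → b]

A => lX => llXl => lllXll => llllXlll => llllblll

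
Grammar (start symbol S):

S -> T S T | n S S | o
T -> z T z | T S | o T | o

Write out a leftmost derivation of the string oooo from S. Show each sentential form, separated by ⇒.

S ⇒ TST   [S -> T S T]
TST ⇒ TSST   [T -> T S]
TSST ⇒ oSST   [T -> o]
oSST ⇒ ooST   [S -> o]
ooST ⇒ oooT   [S -> o]
oooT ⇒ oooo   [T -> o]

S ⇒ TST ⇒ TSST ⇒ oSST ⇒ ooST ⇒ oooT ⇒ oooo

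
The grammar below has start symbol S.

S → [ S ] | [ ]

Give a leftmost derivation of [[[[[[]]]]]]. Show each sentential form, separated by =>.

S => [S]   [S → [ S ]]
[S] => [[S]]   [S → [ S ]]
[[S]] => [[[S]]]   [S → [ S ]]
[[[S]]] => [[[[S]]]]   [S → [ S ]]
[[[[S]]]] => [[[[[S]]]]]   [S → [ S ]]
[[[[[S]]]]] => [[[[[[]]]]]]   [S → [ ]]

S => [S] => [[S]] => [[[S]]] => [[[[S]]]] => [[[[[S]]]]] => [[[[[[]]]]]]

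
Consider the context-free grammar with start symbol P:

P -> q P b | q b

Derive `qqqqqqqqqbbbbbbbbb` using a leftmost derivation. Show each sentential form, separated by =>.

P => qPb   [P -> q P b]
qPb => qqPbb   [P -> q P b]
qqPbb => qqqPbbb   [P -> q P b]
qqqPbbb => qqqqPbbbb   [P -> q P b]
qqqqPbbbb => qqqqqPbbbbb   [P -> q P b]
qqqqqPbbbbb => qqqqqqPbbbbbb   [P -> q P b]
qqqqqqPbbbbbb => qqqqqqqPbbbbbbb   [P -> q P b]
qqqqqqqPbbbbbbb => qqqqqqqqPbbbbbbbb   [P -> q P b]
qqqqqqqqPbbbbbbbb => qqqqqqqqqbbbbbbbbb   [P -> q b]

P=>qPb=>qqPbb=>qqqPbbb=>qqqqPbbbb=>qqqqqPbbbbb=>qqqqqqPbbbbbb=>qqqqqqqPbbbbbbb=>qqqqqqqqPbbbbbbbb=>qqqqqqqqqbbbbbbbbb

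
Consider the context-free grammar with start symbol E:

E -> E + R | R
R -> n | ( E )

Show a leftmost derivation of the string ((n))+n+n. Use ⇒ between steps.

E ⇒ E+R   [E -> E + R]
E+R ⇒ E+R+R   [E -> E + R]
E+R+R ⇒ R+R+R   [E -> R]
R+R+R ⇒ (E)+R+R   [R -> ( E )]
(E)+R+R ⇒ (R)+R+R   [E -> R]
(R)+R+R ⇒ ((E))+R+R   [R -> ( E )]
((E))+R+R ⇒ ((R))+R+R   [E -> R]
((R))+R+R ⇒ ((n))+R+R   [R -> n]
((n))+R+R ⇒ ((n))+n+R   [R -> n]
((n))+n+R ⇒ ((n))+n+n   [R -> n]

E ⇒ E+R ⇒ E+R+R ⇒ R+R+R ⇒ (E)+R+R ⇒ (R)+R+R ⇒ ((E))+R+R ⇒ ((R))+R+R ⇒ ((n))+R+R ⇒ ((n))+n+R ⇒ ((n))+n+n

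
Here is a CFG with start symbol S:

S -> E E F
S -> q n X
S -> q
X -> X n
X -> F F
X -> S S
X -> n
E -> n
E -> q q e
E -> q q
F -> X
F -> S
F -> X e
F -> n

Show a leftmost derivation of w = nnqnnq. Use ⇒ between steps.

S ⇒ EEF   [S -> E E F]
EEF ⇒ nEF   [E -> n]
nEF ⇒ nnF   [E -> n]
nnF ⇒ nnX   [F -> X]
nnX ⇒ nnSS   [X -> S S]
nnSS ⇒ nnqnXS   [S -> q n X]
nnqnXS ⇒ nnqnnS   [X -> n]
nnqnnS ⇒ nnqnnq   [S -> q]

S⇒EEF⇒nEF⇒nnF⇒nnX⇒nnSS⇒nnqnXS⇒nnqnnS⇒nnqnnq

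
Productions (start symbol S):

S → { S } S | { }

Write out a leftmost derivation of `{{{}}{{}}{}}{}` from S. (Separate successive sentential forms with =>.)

S => {S}S => {{S}S}S => {{{}}S}S => {{{}}{S}S}S => {{{}}{{}}S}S => {{{}}{{}}{}}S => {{{}}{{}}{}}{}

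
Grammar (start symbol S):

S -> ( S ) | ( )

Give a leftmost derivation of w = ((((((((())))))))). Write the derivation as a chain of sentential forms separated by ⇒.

S ⇒ (S)   [S -> ( S )]
(S) ⇒ ((S))   [S -> ( S )]
((S)) ⇒ (((S)))   [S -> ( S )]
(((S))) ⇒ ((((S))))   [S -> ( S )]
((((S)))) ⇒ (((((S)))))   [S -> ( S )]
(((((S))))) ⇒ ((((((S))))))   [S -> ( S )]
((((((S)))))) ⇒ (((((((S)))))))   [S -> ( S )]
(((((((S))))))) ⇒ ((((((((S))))))))   [S -> ( S )]
((((((((S)))))))) ⇒ ((((((((()))))))))   [S -> ( )]

S⇒(S)⇒((S))⇒(((S)))⇒((((S))))⇒(((((S)))))⇒((((((S))))))⇒(((((((S)))))))⇒((((((((S))))))))⇒((((((((()))))))))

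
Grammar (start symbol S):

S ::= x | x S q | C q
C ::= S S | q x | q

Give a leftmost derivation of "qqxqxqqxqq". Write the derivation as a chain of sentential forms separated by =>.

S=>Cq=>SSq=>CqSq=>SSqSq=>CqSqSq=>SSqSqSq=>CqSqSqSq=>qqSqSqSq=>qqxqSqSq=>qqxqxqSq=>qqxqxqCqq=>qqxqxqqxqq

S => Cq   [S ::= C q]
Cq => SSq   [C ::= S S]
SSq => CqSq   [S ::= C q]
CqSq => SSqSq   [C ::= S S]
SSqSq => CqSqSq   [S ::= C q]
CqSqSq => SSqSqSq   [C ::= S S]
SSqSqSq => CqSqSqSq   [S ::= C q]
CqSqSqSq => qqSqSqSq   [C ::= q]
qqSqSqSq => qqxqSqSq   [S ::= x]
qqxqSqSq => qqxqxqSq   [S ::= x]
qqxqxqSq => qqxqxqCqq   [S ::= C q]
qqxqxqCqq => qqxqxqqxqq   [C ::= q x]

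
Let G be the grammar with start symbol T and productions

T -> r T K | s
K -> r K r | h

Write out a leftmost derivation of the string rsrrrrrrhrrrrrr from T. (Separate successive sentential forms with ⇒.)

T ⇒ rTK ⇒ rsK ⇒ rsrKr ⇒ rsrrKrr ⇒ rsrrrKrrr ⇒ rsrrrrKrrrr ⇒ rsrrrrrKrrrrr ⇒ rsrrrrrrKrrrrrr ⇒ rsrrrrrrhrrrrrr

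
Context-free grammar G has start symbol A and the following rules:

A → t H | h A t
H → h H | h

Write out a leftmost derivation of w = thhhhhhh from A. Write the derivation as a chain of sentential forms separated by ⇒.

A ⇒ tH ⇒ thH ⇒ thhH ⇒ thhhH ⇒ thhhhH ⇒ thhhhhH ⇒ thhhhhhH ⇒ thhhhhhh

A ⇒ tH   [A → t H]
tH ⇒ thH   [H → h H]
thH ⇒ thhH   [H → h H]
thhH ⇒ thhhH   [H → h H]
thhhH ⇒ thhhhH   [H → h H]
thhhhH ⇒ thhhhhH   [H → h H]
thhhhhH ⇒ thhhhhhH   [H → h H]
thhhhhhH ⇒ thhhhhhh   [H → h]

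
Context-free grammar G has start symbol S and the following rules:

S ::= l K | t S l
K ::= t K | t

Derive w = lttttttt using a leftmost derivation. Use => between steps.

S=>lK=>ltK=>lttK=>ltttK=>lttttK=>ltttttK=>lttttttK=>lttttttt

S => lK   [S ::= l K]
lK => ltK   [K ::= t K]
ltK => lttK   [K ::= t K]
lttK => ltttK   [K ::= t K]
ltttK => lttttK   [K ::= t K]
lttttK => ltttttK   [K ::= t K]
ltttttK => lttttttK   [K ::= t K]
lttttttK => lttttttt   [K ::= t]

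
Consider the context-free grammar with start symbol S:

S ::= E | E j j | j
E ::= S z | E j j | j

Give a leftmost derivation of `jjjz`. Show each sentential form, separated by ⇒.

S ⇒ E ⇒ Sz ⇒ Ejjz ⇒ jjjz

S ⇒ E   [S ::= E]
E ⇒ Sz   [E ::= S z]
Sz ⇒ Ejjz   [S ::= E j j]
Ejjz ⇒ jjjz   [E ::= j]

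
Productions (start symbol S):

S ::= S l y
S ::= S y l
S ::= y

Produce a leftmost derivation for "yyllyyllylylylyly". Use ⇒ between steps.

S ⇒ Sly   [S ::= S l y]
Sly ⇒ Slyly   [S ::= S l y]
Slyly ⇒ Slylyly   [S ::= S l y]
Slylyly ⇒ Slylylyly   [S ::= S l y]
Slylylyly ⇒ Slylylylyly   [S ::= S l y]
Slylylylyly ⇒ Syllylylylyly   [S ::= S y l]
Syllylylylyly ⇒ Slyyllylylylyly   [S ::= S l y]
Slyyllylylylyly ⇒ Syllyyllylylylyly   [S ::= S y l]
Syllyyllylylylyly ⇒ yyllyyllylylylyly   [S ::= y]

S ⇒ Sly ⇒ Slyly ⇒ Slylyly ⇒ Slylylyly ⇒ Slylylylyly ⇒ Syllylylylyly ⇒ Slyyllylylylyly ⇒ Syllyyllylylylyly ⇒ yyllyyllylylylyly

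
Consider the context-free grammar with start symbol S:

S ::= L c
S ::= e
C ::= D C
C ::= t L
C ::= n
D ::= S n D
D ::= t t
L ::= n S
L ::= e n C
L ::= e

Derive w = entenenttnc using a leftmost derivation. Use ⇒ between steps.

S ⇒ Lc ⇒ enCc ⇒ entLc ⇒ entenCc ⇒ entenDCc ⇒ entenSnDCc ⇒ entenenDCc ⇒ entenenttCc ⇒ entenenttnc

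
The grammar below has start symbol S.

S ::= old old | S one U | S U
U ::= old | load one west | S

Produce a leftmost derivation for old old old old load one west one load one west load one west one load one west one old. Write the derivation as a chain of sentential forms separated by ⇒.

S ⇒ S one U   [S ::= S one U]
S one U ⇒ S U one U   [S ::= S U]
S U one U ⇒ old old U one U   [S ::= old old]
old old U one U ⇒ old old S one U   [U ::= S]
old old S one U ⇒ old old S one U one U   [S ::= S one U]
old old S one U one U ⇒ old old S U one U one U   [S ::= S U]
old old S U one U one U ⇒ old old S one U U one U one U   [S ::= S one U]
old old S one U U one U one U ⇒ old old S U one U U one U one U   [S ::= S U]
old old S U one U U one U one U ⇒ old old old old U one U U one U one U   [S ::= old old]
old old old old U one U U one U one U ⇒ old old old old load one west one U U one U one U   [U ::= load one west]
old old old old load one west one U U one U one U ⇒ old old old old load one west one load one west U one U one U   [U ::= load one west]
old old old old load one west one load one west U one U one U ⇒ old old old old load one west one load one west load one west one U one U   [U ::= load one west]
old old old old load one west one load one west load one west one U one U ⇒ old old old old load one west one load one west load one west one load one west one U   [U ::= load one west]
old old old old load one west one load one west load one west one load one west one U ⇒ old old old old load one west one load one west load one west one load one west one old   [U ::= old]

S ⇒ S one U ⇒ S U one U ⇒ old old U one U ⇒ old old S one U ⇒ old old S one U one U ⇒ old old S U one U one U ⇒ old old S one U U one U one U ⇒ old old S U one U U one U one U ⇒ old old old old U one U U one U one U ⇒ old old old old load one west one U U one U one U ⇒ old old old old load one west one load one west U one U one U ⇒ old old old old load one west one load one west load one west one U one U ⇒ old old old old load one west one load one west load one west one load one west one U ⇒ old old old old load one west one load one west load one west one load one west one old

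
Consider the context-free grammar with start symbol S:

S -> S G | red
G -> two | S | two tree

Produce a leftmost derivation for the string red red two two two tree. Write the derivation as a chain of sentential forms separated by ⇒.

S ⇒ S G ⇒ S G G ⇒ S G G G ⇒ S G G G G ⇒ red G G G G ⇒ red S G G G ⇒ red red G G G ⇒ red red two G G ⇒ red red two two G ⇒ red red two two two tree

S ⇒ S G   [S -> S G]
S G ⇒ S G G   [S -> S G]
S G G ⇒ S G G G   [S -> S G]
S G G G ⇒ S G G G G   [S -> S G]
S G G G G ⇒ red G G G G   [S -> red]
red G G G G ⇒ red S G G G   [G -> S]
red S G G G ⇒ red red G G G   [S -> red]
red red G G G ⇒ red red two G G   [G -> two]
red red two G G ⇒ red red two two G   [G -> two]
red red two two G ⇒ red red two two two tree   [G -> two tree]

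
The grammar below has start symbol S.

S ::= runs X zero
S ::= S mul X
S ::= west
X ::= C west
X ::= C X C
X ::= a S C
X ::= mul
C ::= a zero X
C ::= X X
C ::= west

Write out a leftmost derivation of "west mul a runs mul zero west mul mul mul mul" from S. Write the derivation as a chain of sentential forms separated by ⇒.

S ⇒ S mul X   [S ::= S mul X]
S mul X ⇒ S mul X mul X   [S ::= S mul X]
S mul X mul X ⇒ S mul X mul X mul X   [S ::= S mul X]
S mul X mul X mul X ⇒ west mul X mul X mul X   [S ::= west]
west mul X mul X mul X ⇒ west mul a S C mul X mul X   [X ::= a S C]
west mul a S C mul X mul X ⇒ west mul a runs X zero C mul X mul X   [S ::= runs X zero]
west mul a runs X zero C mul X mul X ⇒ west mul a runs mul zero C mul X mul X   [X ::= mul]
west mul a runs mul zero C mul X mul X ⇒ west mul a runs mul zero west mul X mul X   [C ::= west]
west mul a runs mul zero west mul X mul X ⇒ west mul a runs mul zero west mul mul mul X   [X ::= mul]
west mul a runs mul zero west mul mul mul X ⇒ west mul a runs mul zero west mul mul mul mul   [X ::= mul]

S ⇒ S mul X ⇒ S mul X mul X ⇒ S mul X mul X mul X ⇒ west mul X mul X mul X ⇒ west mul a S C mul X mul X ⇒ west mul a runs X zero C mul X mul X ⇒ west mul a runs mul zero C mul X mul X ⇒ west mul a runs mul zero west mul X mul X ⇒ west mul a runs mul zero west mul mul mul X ⇒ west mul a runs mul zero west mul mul mul mul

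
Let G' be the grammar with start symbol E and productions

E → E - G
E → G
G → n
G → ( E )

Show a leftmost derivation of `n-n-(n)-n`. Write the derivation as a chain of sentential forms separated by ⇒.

E ⇒ E-G   [E → E - G]
E-G ⇒ E-G-G   [E → E - G]
E-G-G ⇒ E-G-G-G   [E → E - G]
E-G-G-G ⇒ G-G-G-G   [E → G]
G-G-G-G ⇒ n-G-G-G   [G → n]
n-G-G-G ⇒ n-n-G-G   [G → n]
n-n-G-G ⇒ n-n-(E)-G   [G → ( E )]
n-n-(E)-G ⇒ n-n-(G)-G   [E → G]
n-n-(G)-G ⇒ n-n-(n)-G   [G → n]
n-n-(n)-G ⇒ n-n-(n)-n   [G → n]

E⇒E-G⇒E-G-G⇒E-G-G-G⇒G-G-G-G⇒n-G-G-G⇒n-n-G-G⇒n-n-(E)-G⇒n-n-(G)-G⇒n-n-(n)-G⇒n-n-(n)-n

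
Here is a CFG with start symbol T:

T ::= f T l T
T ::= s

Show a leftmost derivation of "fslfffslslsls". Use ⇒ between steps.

T ⇒ fTlT ⇒ fslT ⇒ fslfTlT ⇒ fslffTlTlT ⇒ fslfffTlTlTlT ⇒ fslfffslTlTlT ⇒ fslfffslslTlT ⇒ fslfffslslslT ⇒ fslfffslslsls

T ⇒ fTlT   [T ::= f T l T]
fTlT ⇒ fslT   [T ::= s]
fslT ⇒ fslfTlT   [T ::= f T l T]
fslfTlT ⇒ fslffTlTlT   [T ::= f T l T]
fslffTlTlT ⇒ fslfffTlTlTlT   [T ::= f T l T]
fslfffTlTlTlT ⇒ fslfffslTlTlT   [T ::= s]
fslfffslTlTlT ⇒ fslfffslslTlT   [T ::= s]
fslfffslslTlT ⇒ fslfffslslslT   [T ::= s]
fslfffslslslT ⇒ fslfffslslsls   [T ::= s]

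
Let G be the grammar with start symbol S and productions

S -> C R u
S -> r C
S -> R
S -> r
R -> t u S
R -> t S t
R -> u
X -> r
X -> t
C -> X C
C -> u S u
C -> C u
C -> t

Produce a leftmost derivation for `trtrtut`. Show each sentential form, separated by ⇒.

S⇒R⇒tSt⇒trCt⇒trCut⇒trXCut⇒trtCut⇒trtXCut⇒trtrCut⇒trtrtut

S ⇒ R   [S -> R]
R ⇒ tSt   [R -> t S t]
tSt ⇒ trCt   [S -> r C]
trCt ⇒ trCut   [C -> C u]
trCut ⇒ trXCut   [C -> X C]
trXCut ⇒ trtCut   [X -> t]
trtCut ⇒ trtXCut   [C -> X C]
trtXCut ⇒ trtrCut   [X -> r]
trtrCut ⇒ trtrtut   [C -> t]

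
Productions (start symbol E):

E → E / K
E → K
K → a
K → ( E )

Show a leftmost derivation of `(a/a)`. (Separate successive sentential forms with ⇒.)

E ⇒ K ⇒ (E) ⇒ (E/K) ⇒ (K/K) ⇒ (a/K) ⇒ (a/a)

E ⇒ K   [E → K]
K ⇒ (E)   [K → ( E )]
(E) ⇒ (E/K)   [E → E / K]
(E/K) ⇒ (K/K)   [E → K]
(K/K) ⇒ (a/K)   [K → a]
(a/K) ⇒ (a/a)   [K → a]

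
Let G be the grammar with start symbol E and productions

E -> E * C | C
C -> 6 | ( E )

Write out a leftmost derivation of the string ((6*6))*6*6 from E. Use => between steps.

E => E*C => E*C*C => C*C*C => (E)*C*C => (C)*C*C => ((E))*C*C => ((E*C))*C*C => ((C*C))*C*C => ((6*C))*C*C => ((6*6))*C*C => ((6*6))*6*C => ((6*6))*6*6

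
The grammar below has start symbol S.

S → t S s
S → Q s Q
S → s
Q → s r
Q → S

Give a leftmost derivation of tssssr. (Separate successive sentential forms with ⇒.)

S ⇒ QsQ ⇒ SsQ ⇒ tSssQ ⇒ tsssQ ⇒ tssssr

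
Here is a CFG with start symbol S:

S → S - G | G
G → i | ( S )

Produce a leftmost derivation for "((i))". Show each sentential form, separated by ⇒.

S ⇒ G ⇒ (S) ⇒ (G) ⇒ ((S)) ⇒ ((G)) ⇒ ((i))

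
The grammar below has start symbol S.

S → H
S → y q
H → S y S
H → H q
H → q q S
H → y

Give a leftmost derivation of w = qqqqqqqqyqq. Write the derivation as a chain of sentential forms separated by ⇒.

S ⇒ H   [S → H]
H ⇒ qqS   [H → q q S]
qqS ⇒ qqH   [S → H]
qqH ⇒ qqqqS   [H → q q S]
qqqqS ⇒ qqqqH   [S → H]
qqqqH ⇒ qqqqqqS   [H → q q S]
qqqqqqS ⇒ qqqqqqH   [S → H]
qqqqqqH ⇒ qqqqqqHq   [H → H q]
qqqqqqHq ⇒ qqqqqqqqSq   [H → q q S]
qqqqqqqqSq ⇒ qqqqqqqqyqq   [S → y q]

S ⇒ H ⇒ qqS ⇒ qqH ⇒ qqqqS ⇒ qqqqH ⇒ qqqqqqS ⇒ qqqqqqH ⇒ qqqqqqHq ⇒ qqqqqqqqSq ⇒ qqqqqqqqyqq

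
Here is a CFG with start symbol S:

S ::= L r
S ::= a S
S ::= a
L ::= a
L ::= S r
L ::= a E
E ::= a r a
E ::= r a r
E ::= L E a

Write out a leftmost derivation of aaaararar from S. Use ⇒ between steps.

S ⇒ aS ⇒ aaS ⇒ aaLr ⇒ aaaEr ⇒ aaaLEar ⇒ aaaaEar ⇒ aaaararar

S ⇒ aS   [S ::= a S]
aS ⇒ aaS   [S ::= a S]
aaS ⇒ aaLr   [S ::= L r]
aaLr ⇒ aaaEr   [L ::= a E]
aaaEr ⇒ aaaLEar   [E ::= L E a]
aaaLEar ⇒ aaaaEar   [L ::= a]
aaaaEar ⇒ aaaararar   [E ::= r a r]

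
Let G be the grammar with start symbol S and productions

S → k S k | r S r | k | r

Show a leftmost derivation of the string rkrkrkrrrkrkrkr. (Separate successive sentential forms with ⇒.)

S ⇒ rSr ⇒ rkSkr ⇒ rkrSrkr ⇒ rkrkSkrkr ⇒ rkrkrSrkrkr ⇒ rkrkrkSkrkrkr ⇒ rkrkrkrSrkrkrkr ⇒ rkrkrkrrrkrkrkr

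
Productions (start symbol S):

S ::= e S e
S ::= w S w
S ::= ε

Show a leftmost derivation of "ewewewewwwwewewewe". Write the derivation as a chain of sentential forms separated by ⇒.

S ⇒ eSe ⇒ ewSwe ⇒ eweSewe ⇒ ewewSwewe ⇒ eweweSewewe ⇒ ewewewSwewewe ⇒ eweweweSewewewe ⇒ ewewewewSwewewewe ⇒ ewewewewwSwwewewewe ⇒ ewewewewwwwewewewe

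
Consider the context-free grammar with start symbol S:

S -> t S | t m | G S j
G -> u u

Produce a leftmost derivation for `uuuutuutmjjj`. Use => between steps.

S => GSj => uuSj => uuGSjj => uuuuSjj => uuuutSjj => uuuutGSjjj => uuuutuuSjjj => uuuutuutmjjj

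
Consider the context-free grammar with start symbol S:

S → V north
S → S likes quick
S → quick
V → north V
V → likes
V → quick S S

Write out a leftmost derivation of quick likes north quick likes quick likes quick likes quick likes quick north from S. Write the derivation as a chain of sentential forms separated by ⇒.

S ⇒ V north ⇒ quick S S north ⇒ quick V north S north ⇒ quick likes north S north ⇒ quick likes north S likes quick north ⇒ quick likes north S likes quick likes quick north ⇒ quick likes north S likes quick likes quick likes quick north ⇒ quick likes north S likes quick likes quick likes quick likes quick north ⇒ quick likes north quick likes quick likes quick likes quick likes quick north

S ⇒ V north   [S → V north]
V north ⇒ quick S S north   [V → quick S S]
quick S S north ⇒ quick V north S north   [S → V north]
quick V north S north ⇒ quick likes north S north   [V → likes]
quick likes north S north ⇒ quick likes north S likes quick north   [S → S likes quick]
quick likes north S likes quick north ⇒ quick likes north S likes quick likes quick north   [S → S likes quick]
quick likes north S likes quick likes quick north ⇒ quick likes north S likes quick likes quick likes quick north   [S → S likes quick]
quick likes north S likes quick likes quick likes quick north ⇒ quick likes north S likes quick likes quick likes quick likes quick north   [S → S likes quick]
quick likes north S likes quick likes quick likes quick likes quick north ⇒ quick likes north quick likes quick likes quick likes quick likes quick north   [S → quick]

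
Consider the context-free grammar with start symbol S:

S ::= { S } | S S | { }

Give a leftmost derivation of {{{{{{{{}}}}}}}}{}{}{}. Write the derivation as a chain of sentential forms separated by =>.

S => SS => SSS => {S}SS => {{S}}SS => {{{S}}}SS => {{{{S}}}}SS => {{{{{S}}}}}SS => {{{{{{S}}}}}}SS => {{{{{{{S}}}}}}}SS => {{{{{{{{}}}}}}}}SS => {{{{{{{{}}}}}}}}{}S => {{{{{{{{}}}}}}}}{}SS => {{{{{{{{}}}}}}}}{}{}S => {{{{{{{{}}}}}}}}{}{}{}

S => SS   [S ::= S S]
SS => SSS   [S ::= S S]
SSS => {S}SS   [S ::= { S }]
{S}SS => {{S}}SS   [S ::= { S }]
{{S}}SS => {{{S}}}SS   [S ::= { S }]
{{{S}}}SS => {{{{S}}}}SS   [S ::= { S }]
{{{{S}}}}SS => {{{{{S}}}}}SS   [S ::= { S }]
{{{{{S}}}}}SS => {{{{{{S}}}}}}SS   [S ::= { S }]
{{{{{{S}}}}}}SS => {{{{{{{S}}}}}}}SS   [S ::= { S }]
{{{{{{{S}}}}}}}SS => {{{{{{{{}}}}}}}}SS   [S ::= { }]
{{{{{{{{}}}}}}}}SS => {{{{{{{{}}}}}}}}{}S   [S ::= { }]
{{{{{{{{}}}}}}}}{}S => {{{{{{{{}}}}}}}}{}SS   [S ::= S S]
{{{{{{{{}}}}}}}}{}SS => {{{{{{{{}}}}}}}}{}{}S   [S ::= { }]
{{{{{{{{}}}}}}}}{}{}S => {{{{{{{{}}}}}}}}{}{}{}   [S ::= { }]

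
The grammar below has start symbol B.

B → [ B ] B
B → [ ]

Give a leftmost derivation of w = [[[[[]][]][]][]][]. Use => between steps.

B => [B]B => [[B]B]B => [[[B]B]B]B => [[[[B]B]B]B]B => [[[[[]]B]B]B]B => [[[[[]][]]B]B]B => [[[[[]][]][]]B]B => [[[[[]][]][]][]]B => [[[[[]][]][]][]][]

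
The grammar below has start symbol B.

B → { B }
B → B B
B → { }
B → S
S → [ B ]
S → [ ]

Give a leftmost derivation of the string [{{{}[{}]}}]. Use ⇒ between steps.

B⇒S⇒[B]⇒[{B}]⇒[{{B}}]⇒[{{BB}}]⇒[{{{}B}}]⇒[{{{}S}}]⇒[{{{}[B]}}]⇒[{{{}[{}]}}]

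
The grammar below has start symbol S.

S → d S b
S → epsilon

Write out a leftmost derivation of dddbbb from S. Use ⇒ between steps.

S ⇒ dSb   [S → d S b]
dSb ⇒ ddSbb   [S → d S b]
ddSbb ⇒ dddSbbb   [S → d S b]
dddSbbb ⇒ dddbbb   [S → epsilon]

S ⇒ dSb ⇒ ddSbb ⇒ dddSbbb ⇒ dddbbb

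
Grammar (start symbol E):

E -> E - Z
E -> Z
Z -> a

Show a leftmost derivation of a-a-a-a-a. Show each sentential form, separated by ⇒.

E ⇒ E-Z   [E -> E - Z]
E-Z ⇒ E-Z-Z   [E -> E - Z]
E-Z-Z ⇒ E-Z-Z-Z   [E -> E - Z]
E-Z-Z-Z ⇒ E-Z-Z-Z-Z   [E -> E - Z]
E-Z-Z-Z-Z ⇒ Z-Z-Z-Z-Z   [E -> Z]
Z-Z-Z-Z-Z ⇒ a-Z-Z-Z-Z   [Z -> a]
a-Z-Z-Z-Z ⇒ a-a-Z-Z-Z   [Z -> a]
a-a-Z-Z-Z ⇒ a-a-a-Z-Z   [Z -> a]
a-a-a-Z-Z ⇒ a-a-a-a-Z   [Z -> a]
a-a-a-a-Z ⇒ a-a-a-a-a   [Z -> a]

E ⇒ E-Z ⇒ E-Z-Z ⇒ E-Z-Z-Z ⇒ E-Z-Z-Z-Z ⇒ Z-Z-Z-Z-Z ⇒ a-Z-Z-Z-Z ⇒ a-a-Z-Z-Z ⇒ a-a-a-Z-Z ⇒ a-a-a-a-Z ⇒ a-a-a-a-a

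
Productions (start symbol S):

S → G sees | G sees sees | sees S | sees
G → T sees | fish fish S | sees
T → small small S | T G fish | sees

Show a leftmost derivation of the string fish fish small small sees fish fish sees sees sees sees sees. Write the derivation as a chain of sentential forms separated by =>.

S => G sees   [S → G sees]
G sees => fish fish S sees   [G → fish fish S]
fish fish S sees => fish fish G sees sees   [S → G sees]
fish fish G sees sees => fish fish T sees sees sees   [G → T sees]
fish fish T sees sees sees => fish fish small small S sees sees sees   [T → small small S]
fish fish small small S sees sees sees => fish fish small small sees S sees sees sees   [S → sees S]
fish fish small small sees S sees sees sees => fish fish small small sees G sees sees sees sees   [S → G sees]
fish fish small small sees G sees sees sees sees => fish fish small small sees fish fish S sees sees sees sees   [G → fish fish S]
fish fish small small sees fish fish S sees sees sees sees => fish fish small small sees fish fish sees sees sees sees sees   [S → sees]

S => G sees => fish fish S sees => fish fish G sees sees => fish fish T sees sees sees => fish fish small small S sees sees sees => fish fish small small sees S sees sees sees => fish fish small small sees G sees sees sees sees => fish fish small small sees fish fish S sees sees sees sees => fish fish small small sees fish fish sees sees sees sees sees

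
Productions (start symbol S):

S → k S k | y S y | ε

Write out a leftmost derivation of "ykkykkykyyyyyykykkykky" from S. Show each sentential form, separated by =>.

S => ySy => ykSky => ykkSkky => ykkySykky => ykkykSkykky => ykkykkSkkykky => ykkykkySykkykky => ykkykkykSkykkykky => ykkykkykySykykkykky => ykkykkykyySyykykkykky => ykkykkykyyySyyykykkykky => ykkykkykyyyyyykykkykky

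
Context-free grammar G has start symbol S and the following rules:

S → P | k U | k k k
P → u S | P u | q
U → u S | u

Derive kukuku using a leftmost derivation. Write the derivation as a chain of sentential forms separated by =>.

S => kU => kuS => kukU => kukuS => kukukU => kukuku

S => kU   [S → k U]
kU => kuS   [U → u S]
kuS => kukU   [S → k U]
kukU => kukuS   [U → u S]
kukuS => kukukU   [S → k U]
kukukU => kukuku   [U → u]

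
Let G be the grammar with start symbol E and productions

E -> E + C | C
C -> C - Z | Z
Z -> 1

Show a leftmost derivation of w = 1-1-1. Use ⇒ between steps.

E ⇒ C ⇒ C-Z ⇒ C-Z-Z ⇒ Z-Z-Z ⇒ 1-Z-Z ⇒ 1-1-Z ⇒ 1-1-1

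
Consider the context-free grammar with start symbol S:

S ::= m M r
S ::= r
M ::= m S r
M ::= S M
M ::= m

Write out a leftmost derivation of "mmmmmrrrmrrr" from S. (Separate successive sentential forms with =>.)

S => mMr   [S ::= m M r]
mMr => mmSrr   [M ::= m S r]
mmSrr => mmmMrrr   [S ::= m M r]
mmmMrrr => mmmSMrrr   [M ::= S M]
mmmSMrrr => mmmmMrMrrr   [S ::= m M r]
mmmmMrMrrr => mmmmmSrrMrrr   [M ::= m S r]
mmmmmSrrMrrr => mmmmmrrrMrrr   [S ::= r]
mmmmmrrrMrrr => mmmmmrrrmrrr   [M ::= m]

S=>mMr=>mmSrr=>mmmMrrr=>mmmSMrrr=>mmmmMrMrrr=>mmmmmSrrMrrr=>mmmmmrrrMrrr=>mmmmmrrrmrrr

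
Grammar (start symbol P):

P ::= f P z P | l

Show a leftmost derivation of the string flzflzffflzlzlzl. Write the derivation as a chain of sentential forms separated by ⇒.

P ⇒ fPzP   [P ::= f P z P]
fPzP ⇒ flzP   [P ::= l]
flzP ⇒ flzfPzP   [P ::= f P z P]
flzfPzP ⇒ flzflzP   [P ::= l]
flzflzP ⇒ flzflzfPzP   [P ::= f P z P]
flzflzfPzP ⇒ flzflzffPzPzP   [P ::= f P z P]
flzflzffPzPzP ⇒ flzflzfffPzPzPzP   [P ::= f P z P]
flzflzfffPzPzPzP ⇒ flzflzffflzPzPzP   [P ::= l]
flzflzffflzPzPzP ⇒ flzflzffflzlzPzP   [P ::= l]
flzflzffflzlzPzP ⇒ flzflzffflzlzlzP   [P ::= l]
flzflzffflzlzlzP ⇒ flzflzffflzlzlzl   [P ::= l]

P⇒fPzP⇒flzP⇒flzfPzP⇒flzflzP⇒flzflzfPzP⇒flzflzffPzPzP⇒flzflzfffPzPzPzP⇒flzflzffflzPzPzP⇒flzflzffflzlzPzP⇒flzflzffflzlzlzP⇒flzflzffflzlzlzl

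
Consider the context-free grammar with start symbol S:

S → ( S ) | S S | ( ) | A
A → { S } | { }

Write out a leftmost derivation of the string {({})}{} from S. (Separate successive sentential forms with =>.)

S => SS   [S → S S]
SS => AS   [S → A]
AS => {S}S   [A → { S }]
{S}S => {(S)}S   [S → ( S )]
{(S)}S => {(A)}S   [S → A]
{(A)}S => {({})}S   [A → { }]
{({})}S => {({})}A   [S → A]
{({})}A => {({})}{}   [A → { }]

S => SS => AS => {S}S => {(S)}S => {(A)}S => {({})}S => {({})}A => {({})}{}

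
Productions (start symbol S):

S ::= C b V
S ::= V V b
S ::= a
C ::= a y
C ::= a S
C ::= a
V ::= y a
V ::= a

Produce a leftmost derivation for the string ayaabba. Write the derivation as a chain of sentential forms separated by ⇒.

S ⇒ CbV ⇒ aSbV ⇒ aVVbbV ⇒ ayaVbbV ⇒ ayaabbV ⇒ ayaabba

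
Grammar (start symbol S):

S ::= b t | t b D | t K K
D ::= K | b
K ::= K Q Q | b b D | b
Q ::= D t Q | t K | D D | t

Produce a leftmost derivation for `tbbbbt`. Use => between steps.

S=>tbD=>tbK=>tbKQQ=>tbbQQ=>tbbDDQ=>tbbKDQ=>tbbbDQ=>tbbbbQ=>tbbbbt

S => tbD   [S ::= t b D]
tbD => tbK   [D ::= K]
tbK => tbKQQ   [K ::= K Q Q]
tbKQQ => tbbQQ   [K ::= b]
tbbQQ => tbbDDQ   [Q ::= D D]
tbbDDQ => tbbKDQ   [D ::= K]
tbbKDQ => tbbbDQ   [K ::= b]
tbbbDQ => tbbbbQ   [D ::= b]
tbbbbQ => tbbbbt   [Q ::= t]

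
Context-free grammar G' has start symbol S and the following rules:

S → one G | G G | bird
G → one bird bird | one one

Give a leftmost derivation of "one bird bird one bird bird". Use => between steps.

S => G G => one bird bird G => one bird bird one bird bird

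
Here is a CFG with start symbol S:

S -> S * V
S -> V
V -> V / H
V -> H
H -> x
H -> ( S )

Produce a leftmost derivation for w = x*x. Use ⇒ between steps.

S ⇒ S*V ⇒ V*V ⇒ H*V ⇒ x*V ⇒ x*H ⇒ x*x

S ⇒ S*V   [S -> S * V]
S*V ⇒ V*V   [S -> V]
V*V ⇒ H*V   [V -> H]
H*V ⇒ x*V   [H -> x]
x*V ⇒ x*H   [V -> H]
x*H ⇒ x*x   [H -> x]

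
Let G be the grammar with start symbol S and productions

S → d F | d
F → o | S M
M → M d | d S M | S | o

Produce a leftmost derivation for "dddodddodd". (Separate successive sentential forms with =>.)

S=>dF=>dSM=>ddFM=>ddSMM=>dddMM=>dddMdM=>dddodM=>dddodMd=>dddoddSMd=>dddodddFMd=>dddodddoMd=>dddodddoSd=>dddodddodd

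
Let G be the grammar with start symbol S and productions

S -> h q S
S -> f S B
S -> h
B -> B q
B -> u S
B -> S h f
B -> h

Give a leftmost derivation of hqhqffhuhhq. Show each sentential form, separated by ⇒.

S ⇒ hqS ⇒ hqhqS ⇒ hqhqfSB ⇒ hqhqffSBB ⇒ hqhqffhBB ⇒ hqhqffhuSB ⇒ hqhqffhuhB ⇒ hqhqffhuhBq ⇒ hqhqffhuhhq

S ⇒ hqS   [S -> h q S]
hqS ⇒ hqhqS   [S -> h q S]
hqhqS ⇒ hqhqfSB   [S -> f S B]
hqhqfSB ⇒ hqhqffSBB   [S -> f S B]
hqhqffSBB ⇒ hqhqffhBB   [S -> h]
hqhqffhBB ⇒ hqhqffhuSB   [B -> u S]
hqhqffhuSB ⇒ hqhqffhuhB   [S -> h]
hqhqffhuhB ⇒ hqhqffhuhBq   [B -> B q]
hqhqffhuhBq ⇒ hqhqffhuhhq   [B -> h]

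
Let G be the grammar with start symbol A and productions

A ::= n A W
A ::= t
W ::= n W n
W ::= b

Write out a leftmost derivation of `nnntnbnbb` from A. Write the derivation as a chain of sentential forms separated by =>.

A => nAW => nnAWW => nnnAWWW => nnntWWW => nnntnWnWW => nnntnbnWW => nnntnbnbW => nnntnbnbb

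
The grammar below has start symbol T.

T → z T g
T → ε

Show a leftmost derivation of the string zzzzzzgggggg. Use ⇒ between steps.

T ⇒ zTg   [T → z T g]
zTg ⇒ zzTgg   [T → z T g]
zzTgg ⇒ zzzTggg   [T → z T g]
zzzTggg ⇒ zzzzTgggg   [T → z T g]
zzzzTgggg ⇒ zzzzzTggggg   [T → z T g]
zzzzzTggggg ⇒ zzzzzzTgggggg   [T → z T g]
zzzzzzTgggggg ⇒ zzzzzzgggggg   [T → ε]

T ⇒ zTg ⇒ zzTgg ⇒ zzzTggg ⇒ zzzzTgggg ⇒ zzzzzTggggg ⇒ zzzzzzTgggggg ⇒ zzzzzzgggggg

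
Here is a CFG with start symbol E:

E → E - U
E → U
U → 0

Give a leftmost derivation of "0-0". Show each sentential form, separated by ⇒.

E ⇒ E-U   [E → E - U]
E-U ⇒ U-U   [E → U]
U-U ⇒ 0-U   [U → 0]
0-U ⇒ 0-0   [U → 0]

E⇒E-U⇒U-U⇒0-U⇒0-0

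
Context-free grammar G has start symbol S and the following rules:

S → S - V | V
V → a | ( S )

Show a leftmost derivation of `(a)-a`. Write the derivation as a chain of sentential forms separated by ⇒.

S ⇒ S-V   [S → S - V]
S-V ⇒ V-V   [S → V]
V-V ⇒ (S)-V   [V → ( S )]
(S)-V ⇒ (V)-V   [S → V]
(V)-V ⇒ (a)-V   [V → a]
(a)-V ⇒ (a)-a   [V → a]

S ⇒ S-V ⇒ V-V ⇒ (S)-V ⇒ (V)-V ⇒ (a)-V ⇒ (a)-a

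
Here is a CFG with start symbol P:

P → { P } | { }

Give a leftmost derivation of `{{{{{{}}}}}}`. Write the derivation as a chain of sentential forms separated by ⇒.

P⇒{P}⇒{{P}}⇒{{{P}}}⇒{{{{P}}}}⇒{{{{{P}}}}}⇒{{{{{{}}}}}}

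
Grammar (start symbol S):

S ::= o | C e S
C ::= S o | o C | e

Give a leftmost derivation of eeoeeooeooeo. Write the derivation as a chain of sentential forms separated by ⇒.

S⇒CeS⇒eeS⇒eeCeS⇒eeSoeS⇒eeCeSoeS⇒eeSoeSoeS⇒eeCeSoeSoeS⇒eeoCeSoeSoeS⇒eeoeeSoeSoeS⇒eeoeeooeSoeS⇒eeoeeooeooeS⇒eeoeeooeooeo

S ⇒ CeS   [S ::= C e S]
CeS ⇒ eeS   [C ::= e]
eeS ⇒ eeCeS   [S ::= C e S]
eeCeS ⇒ eeSoeS   [C ::= S o]
eeSoeS ⇒ eeCeSoeS   [S ::= C e S]
eeCeSoeS ⇒ eeSoeSoeS   [C ::= S o]
eeSoeSoeS ⇒ eeCeSoeSoeS   [S ::= C e S]
eeCeSoeSoeS ⇒ eeoCeSoeSoeS   [C ::= o C]
eeoCeSoeSoeS ⇒ eeoeeSoeSoeS   [C ::= e]
eeoeeSoeSoeS ⇒ eeoeeooeSoeS   [S ::= o]
eeoeeooeSoeS ⇒ eeoeeooeooeS   [S ::= o]
eeoeeooeooeS ⇒ eeoeeooeooeo   [S ::= o]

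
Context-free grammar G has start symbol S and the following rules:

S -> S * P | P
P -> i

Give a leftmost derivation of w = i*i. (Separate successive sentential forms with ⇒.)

S ⇒ S*P ⇒ P*P ⇒ i*P ⇒ i*i

S ⇒ S*P   [S -> S * P]
S*P ⇒ P*P   [S -> P]
P*P ⇒ i*P   [P -> i]
i*P ⇒ i*i   [P -> i]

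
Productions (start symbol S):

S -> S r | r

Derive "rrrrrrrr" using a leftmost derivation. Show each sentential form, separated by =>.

S => Sr => Srr => Srrr => Srrrr => Srrrrr => Srrrrrr => Srrrrrrr => rrrrrrrr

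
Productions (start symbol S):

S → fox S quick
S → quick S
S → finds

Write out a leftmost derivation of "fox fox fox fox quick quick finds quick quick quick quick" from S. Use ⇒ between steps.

S ⇒ fox S quick ⇒ fox fox S quick quick ⇒ fox fox fox S quick quick quick ⇒ fox fox fox fox S quick quick quick quick ⇒ fox fox fox fox quick S quick quick quick quick ⇒ fox fox fox fox quick quick S quick quick quick quick ⇒ fox fox fox fox quick quick finds quick quick quick quick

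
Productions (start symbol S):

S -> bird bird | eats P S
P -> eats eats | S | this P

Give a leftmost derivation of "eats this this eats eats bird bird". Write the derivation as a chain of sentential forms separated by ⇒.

S ⇒ eats P S ⇒ eats this P S ⇒ eats this this P S ⇒ eats this this eats eats S ⇒ eats this this eats eats bird bird

S ⇒ eats P S   [S -> eats P S]
eats P S ⇒ eats this P S   [P -> this P]
eats this P S ⇒ eats this this P S   [P -> this P]
eats this this P S ⇒ eats this this eats eats S   [P -> eats eats]
eats this this eats eats S ⇒ eats this this eats eats bird bird   [S -> bird bird]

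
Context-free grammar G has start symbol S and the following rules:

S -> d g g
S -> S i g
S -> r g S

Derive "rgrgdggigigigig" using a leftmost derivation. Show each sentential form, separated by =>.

S => Sig => rgSig => rgSigig => rgSigigig => rgSigigigig => rgrgSigigigig => rgrgdggigigigig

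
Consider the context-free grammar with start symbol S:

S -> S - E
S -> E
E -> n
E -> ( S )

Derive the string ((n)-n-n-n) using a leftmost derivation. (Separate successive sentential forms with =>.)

S=>E=>(S)=>(S-E)=>(S-E-E)=>(S-E-E-E)=>(E-E-E-E)=>((S)-E-E-E)=>((E)-E-E-E)=>((n)-E-E-E)=>((n)-n-E-E)=>((n)-n-n-E)=>((n)-n-n-n)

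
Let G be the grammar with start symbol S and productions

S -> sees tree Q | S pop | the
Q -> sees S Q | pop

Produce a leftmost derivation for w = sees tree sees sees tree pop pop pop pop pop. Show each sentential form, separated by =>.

S => S pop => S pop pop => S pop pop pop => sees tree Q pop pop pop => sees tree sees S Q pop pop pop => sees tree sees sees tree Q Q pop pop pop => sees tree sees sees tree pop Q pop pop pop => sees tree sees sees tree pop pop pop pop pop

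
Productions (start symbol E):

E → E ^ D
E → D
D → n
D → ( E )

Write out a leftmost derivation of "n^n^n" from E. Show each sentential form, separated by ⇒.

E⇒E^D⇒E^D^D⇒D^D^D⇒n^D^D⇒n^n^D⇒n^n^n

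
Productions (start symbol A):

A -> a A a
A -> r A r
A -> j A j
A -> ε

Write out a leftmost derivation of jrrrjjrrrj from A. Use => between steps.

A => jAj => jrArj => jrrArrj => jrrrArrrj => jrrrjAjrrrj => jrrrjjrrrj

A => jAj   [A -> j A j]
jAj => jrArj   [A -> r A r]
jrArj => jrrArrj   [A -> r A r]
jrrArrj => jrrrArrrj   [A -> r A r]
jrrrArrrj => jrrrjAjrrrj   [A -> j A j]
jrrrjAjrrrj => jrrrjjrrrj   [A -> ε]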